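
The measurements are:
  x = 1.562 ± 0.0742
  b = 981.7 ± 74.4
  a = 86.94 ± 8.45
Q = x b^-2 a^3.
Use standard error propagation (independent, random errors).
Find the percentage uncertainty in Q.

Since Q is a product/quotient, work with relative uncertainties:
  (1·δx/x)² = (1×0.0475)² = 0.00226;  (-2·δb/b)² = (-2×0.0758)² = 0.0230;  (3·δa/a)² = (3×0.0972)² = 0.0850
δQ/Q = √(0.110) = 0.332

33.2%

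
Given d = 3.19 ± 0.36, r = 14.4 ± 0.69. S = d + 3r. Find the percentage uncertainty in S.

Sums and differences: (δS)² = Σ (cᵢ δxᵢ)².
  (δd)² = 0.130;  (3·δr)² = 4.28
δS = √(4.41) = 2.10
S = 46.4, so δS/S = 2.10/46.4 = 0.0453.

4.53%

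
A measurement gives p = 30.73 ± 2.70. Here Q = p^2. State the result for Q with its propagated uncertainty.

For a monomial Q ∝ p^2, fractional errors add in quadrature:
  (2·δp/p)² = (2×0.0879)² = 0.0309
δQ/Q = √(0.0309) = 0.176
Q = 944.3, so δQ = 0.176 × 944.3 = 166.

944.3 ± 166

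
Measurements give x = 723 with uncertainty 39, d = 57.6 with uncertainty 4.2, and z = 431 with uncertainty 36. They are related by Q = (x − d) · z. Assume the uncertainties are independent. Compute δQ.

29300

Let u = x − d = 665. δu = √(δx² + δd²) = √(1520 + 17.6) = 39.2, so δu/u = 0.0590.
Q is then a monomial in u, z:
δQ/Q = √((δu/u)² + (1·δz/z)²) = √(0.00348 + 0.00698) = 0.102
Q = 2.87e+05, so δQ = 0.102 × 2.87e+05 = 29300.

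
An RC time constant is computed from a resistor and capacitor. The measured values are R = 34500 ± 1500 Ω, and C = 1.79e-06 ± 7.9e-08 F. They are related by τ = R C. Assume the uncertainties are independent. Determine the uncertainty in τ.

τ is a product of powers, so relative uncertainties combine in quadrature:
  (1·δR/R)² = (1×0.0435)² = 0.00189;  (1·δC/C)² = (1×0.0441)² = 0.00195
δτ/τ = √(0.00384) = 0.0620
τ = 0.0618 s, so δτ = 0.0620 × 0.0618 = 0.00383 s.

0.00383 s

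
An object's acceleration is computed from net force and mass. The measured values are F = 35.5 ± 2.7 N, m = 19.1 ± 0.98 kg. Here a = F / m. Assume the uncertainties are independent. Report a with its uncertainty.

For a monomial a ∝ F, m^-1, fractional errors add in quadrature:
  (1·δF/F)² = (1×0.0761)² = 0.00578;  (-1·δm/m)² = (-1×0.0513)² = 0.00263
δa/a = √(0.00842) = 0.0917
a = 1.86 m/s^2, so δa = 0.0917 × 1.86 = 0.171 m/s^2.

1.86 ± 0.171 m/s^2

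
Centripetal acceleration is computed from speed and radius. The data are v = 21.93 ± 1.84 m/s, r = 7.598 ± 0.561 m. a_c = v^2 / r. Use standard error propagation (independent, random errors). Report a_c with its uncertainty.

63.30 ± 11.6 m/s^2

Each factor contributes (exponent × relative error)² to (δa_c/a_c)²:
  (2·δv/v)² = (2×0.0839)² = 0.0282;  (-1·δr/r)² = (-1×0.0738)² = 0.00545
δa_c/a_c = √(0.0336) = 0.183
a_c = 63.30 m/s^2, so δa_c = 0.183 × 63.30 = 11.6 m/s^2.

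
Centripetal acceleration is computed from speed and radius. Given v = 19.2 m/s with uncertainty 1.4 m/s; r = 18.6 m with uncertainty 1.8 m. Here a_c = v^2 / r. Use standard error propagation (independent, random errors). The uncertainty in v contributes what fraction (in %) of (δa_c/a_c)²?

(δa_c/a_c)² = (2·δv/v)² + (-1·δr/r)²
  v term: (2×0.0729)² = 0.0213
  r term: (-1×0.0968)² = 0.00937
Total = 0.0306. Share from v = 0.0213/0.0306 = 0.694.

69.4%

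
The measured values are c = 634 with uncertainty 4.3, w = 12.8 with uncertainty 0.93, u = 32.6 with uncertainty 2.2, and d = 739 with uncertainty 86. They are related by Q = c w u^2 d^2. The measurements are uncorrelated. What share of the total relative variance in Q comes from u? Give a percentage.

23.4%

(δQ/Q)² = (1·δc/c)² + (1·δw/w)² + (2·δu/u)² + (2·δd/d)²
  c term: (1×0.00678)² = 4.6e-05
  w term: (1×0.0727)² = 0.00528
  u term: (2×0.0675)² = 0.0182
  d term: (2×0.116)² = 0.0542
Total = 0.0777. Share from u = 0.0182/0.0777 = 0.234.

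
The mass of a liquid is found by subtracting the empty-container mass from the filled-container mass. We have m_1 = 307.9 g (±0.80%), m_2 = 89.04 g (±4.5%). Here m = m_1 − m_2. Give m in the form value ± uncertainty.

218.9 ± 4.70 g

Sums and differences: (δm)² = Σ (cᵢ δxᵢ)².
  (δm_1)² = 6.07;  (δm_2)² = 16.1
δm = √(22.1) = 4.70 g
m = 218.9 g.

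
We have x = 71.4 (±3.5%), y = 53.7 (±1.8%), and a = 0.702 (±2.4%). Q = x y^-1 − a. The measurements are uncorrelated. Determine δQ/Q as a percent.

8.76%

Let p = x·y^-1 = 1.33. δp/p = √((1·δx/x)² + (-1·δy/y)²) = √(0.00123 + 0.000324) = 0.0394, so δp = 0.0523.
Q = p − a: δQ = √(δp² + δa²) = √(0.00274 + 0.000284) = 0.0550
Q = 0.628, so δQ/Q = 0.0550/0.628 = 0.0876.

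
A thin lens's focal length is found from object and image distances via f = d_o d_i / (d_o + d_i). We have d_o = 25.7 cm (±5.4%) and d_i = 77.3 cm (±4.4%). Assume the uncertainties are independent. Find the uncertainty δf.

∂f/∂d_o = (d_i/(d_o+d_i))² = 0.563;  ∂f/∂d_i = (d_o/(d_o+d_i))² = 0.0623
δf = √((∂f/∂d_o · δd_o)² + (∂f/∂d_i · δd_i)²) = √(0.611 + 0.0448) = 0.810 cm

0.810 cm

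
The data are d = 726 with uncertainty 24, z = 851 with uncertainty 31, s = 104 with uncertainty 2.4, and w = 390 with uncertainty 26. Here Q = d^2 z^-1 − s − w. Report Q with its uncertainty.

Let p = d^2·z^-1 = 619. δp/p = √((2·δd/d)² + (-1·δz/z)²) = √(0.00437 + 0.00133) = 0.0755, so δp = 46.8.
Q = p − s − w: δQ = √(δp² + δs² + δw²) = √(2190 + 5.76 + 676) = 53.6
Q = 125.

125 ± 53.6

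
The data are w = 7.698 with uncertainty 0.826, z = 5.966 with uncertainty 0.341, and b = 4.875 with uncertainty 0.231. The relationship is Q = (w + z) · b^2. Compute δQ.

37.4

Let u = w + z = 13.66. δu = √(δw² + δz²) = √(0.682 + 0.116) = 0.894, so δu/u = 0.0654.
Q is then a monomial in u, b:
δQ/Q = √((δu/u)² + (2·δb/b)²) = √(0.00428 + 0.00898) = 0.115
Q = 324.7, so δQ = 0.115 × 324.7 = 37.4.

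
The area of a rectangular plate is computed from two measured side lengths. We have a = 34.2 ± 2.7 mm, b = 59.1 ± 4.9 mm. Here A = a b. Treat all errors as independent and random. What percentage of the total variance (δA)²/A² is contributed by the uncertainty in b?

(δA/A)² = (1·δa/a)² + (1·δb/b)²
  a term: (1×0.0789)² = 0.00623
  b term: (1×0.0829)² = 0.00687
Total = 0.0131. Share from b = 0.00687/0.0131 = 0.524.

52.4%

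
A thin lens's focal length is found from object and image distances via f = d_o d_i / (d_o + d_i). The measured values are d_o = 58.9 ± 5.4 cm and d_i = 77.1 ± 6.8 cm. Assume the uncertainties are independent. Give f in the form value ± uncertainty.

∂f/∂d_o = (d_i/(d_o+d_i))² = 0.321;  ∂f/∂d_i = (d_o/(d_o+d_i))² = 0.188
δf = √((∂f/∂d_o · δd_o)² + (∂f/∂d_i · δd_i)²) = √(3.01 + 1.63) = 2.15 cm
f = 33.4 cm.

33.4 ± 2.15 cm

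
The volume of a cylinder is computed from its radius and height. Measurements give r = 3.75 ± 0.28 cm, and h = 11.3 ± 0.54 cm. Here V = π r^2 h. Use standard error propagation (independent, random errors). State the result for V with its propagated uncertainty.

499 ± 78.3 cm^3

Each factor contributes (exponent × relative error)² to (δV/V)²:
  (2·δr/r)² = (2×0.0747)² = 0.0223;  (1·δh/h)² = (1×0.0478)² = 0.00228
δV/V = √(0.0246) = 0.157
V = 499 cm^3, so δV = 0.157 × 499 = 78.3 cm^3.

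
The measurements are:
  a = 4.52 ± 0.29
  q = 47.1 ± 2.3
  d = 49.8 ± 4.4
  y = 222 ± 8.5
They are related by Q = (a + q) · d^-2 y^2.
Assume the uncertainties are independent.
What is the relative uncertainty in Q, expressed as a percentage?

19.8%

Let u = a + q = 51.6. δu = √(δa² + δq²) = √(0.0841 + 5.29) = 2.32, so δu/u = 0.0449.
Q is then a monomial in u, d, y:
δQ/Q = √((δu/u)² + (-2·δd/d)² + (2·δy/y)²) = √(0.00202 + 0.0312 + 0.00586) = 0.198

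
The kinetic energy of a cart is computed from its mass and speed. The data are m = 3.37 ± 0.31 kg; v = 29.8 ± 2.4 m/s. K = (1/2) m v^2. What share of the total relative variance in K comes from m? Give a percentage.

24.6%

(δK/K)² = (1·δm/m)² + (2·δv/v)²
  m term: (1×0.0920)² = 0.00846
  v term: (2×0.0805)² = 0.0259
Total = 0.0344. Share from m = 0.00846/0.0344 = 0.246.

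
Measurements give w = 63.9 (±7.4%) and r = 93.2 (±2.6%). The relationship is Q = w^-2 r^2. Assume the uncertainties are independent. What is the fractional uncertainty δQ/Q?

Relative error in a monomial: (δQ/Q)² = Σ (nᵢ · δxᵢ/xᵢ)².
  (-2·δw/w)² = (-2×0.0740)² = 0.0219;  (2·δr/r)² = (2×0.0260)² = 0.00270
δQ/Q = √(0.0246) = 0.157

0.157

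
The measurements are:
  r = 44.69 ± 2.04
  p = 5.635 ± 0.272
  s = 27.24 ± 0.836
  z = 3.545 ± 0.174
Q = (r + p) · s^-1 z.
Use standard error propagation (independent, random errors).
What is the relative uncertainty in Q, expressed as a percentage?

Let u = r + p = 50.32. δu = √(δr² + δp²) = √(4.16 + 0.0740) = 2.06, so δu/u = 0.0409.
Q is then a monomial in u, s, z:
δQ/Q = √((δu/u)² + (-1·δs/s)² + (1·δz/z)²) = √(0.00167 + 0.000942 + 0.00241) = 0.0709

7.09%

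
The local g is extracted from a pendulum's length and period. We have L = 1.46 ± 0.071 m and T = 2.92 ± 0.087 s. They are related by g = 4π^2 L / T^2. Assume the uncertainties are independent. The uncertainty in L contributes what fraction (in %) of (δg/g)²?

40.0%

(δg/g)² = (1·δL/L)² + (-2·δT/T)²
  L term: (1×0.0486)² = 0.00236
  T term: (-2×0.0298)² = 0.00355
Total = 0.00592. Share from L = 0.00236/0.00592 = 0.400.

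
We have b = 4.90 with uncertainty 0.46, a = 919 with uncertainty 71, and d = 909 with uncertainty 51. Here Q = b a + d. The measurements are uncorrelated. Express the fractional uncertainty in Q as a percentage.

Let p = b·a = 4500. δp/p = √((1·δb/b)² + (1·δa/a)²) = √(0.00881 + 0.00597) = 0.122, so δp = 547.
Q = p + d: δQ = √(δp² + δd²) = √(3e+05 + 2600) = 550
Q = 5410, so δQ/Q = 550/5410 = 0.102.

10.2%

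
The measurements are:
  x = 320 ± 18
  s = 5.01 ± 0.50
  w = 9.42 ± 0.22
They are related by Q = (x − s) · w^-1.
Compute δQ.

2.06

Let u = x − s = 315. δu = √(δx² + δs²) = √(324 + 0.250) = 18.0, so δu/u = 0.0572.
Q is then a monomial in u, w:
δQ/Q = √((δu/u)² + (-1·δw/w)²) = √(0.00327 + 0.000545) = 0.0618
Q = 33.4, so δQ = 0.0618 × 33.4 = 2.06.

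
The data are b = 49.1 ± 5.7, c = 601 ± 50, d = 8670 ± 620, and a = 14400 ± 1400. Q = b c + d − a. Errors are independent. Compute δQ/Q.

Let p = b·c = 29500. δp/p = √((1·δb/b)² + (1·δc/c)²) = √(0.0135 + 0.00692) = 0.143, so δp = 4210.
Q = p + d − a: δQ = √(δp² + δd² + δa²) = √(1.78e+07 + 3.84e+05 + 1.96e+06) = 4480
Q = 23800, so δQ/Q = 4480/23800 = 0.189.

0.189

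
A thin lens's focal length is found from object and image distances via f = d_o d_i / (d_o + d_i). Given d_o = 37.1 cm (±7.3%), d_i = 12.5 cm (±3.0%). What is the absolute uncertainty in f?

∂f/∂d_o = (d_i/(d_o+d_i))² = 0.0635;  ∂f/∂d_i = (d_o/(d_o+d_i))² = 0.559
δf = √((∂f/∂d_o · δd_o)² + (∂f/∂d_i · δd_i)²) = √(0.0296 + 0.0440) = 0.271 cm

0.271 cm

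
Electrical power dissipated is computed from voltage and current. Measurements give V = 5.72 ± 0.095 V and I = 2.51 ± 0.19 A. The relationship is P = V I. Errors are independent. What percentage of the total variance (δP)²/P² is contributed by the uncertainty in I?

(δP/P)² = (1·δV/V)² + (1·δI/I)²
  V term: (1×0.0166)² = 0.000276
  I term: (1×0.0757)² = 0.00573
Total = 0.00601. Share from I = 0.00573/0.00601 = 0.954.

95.4%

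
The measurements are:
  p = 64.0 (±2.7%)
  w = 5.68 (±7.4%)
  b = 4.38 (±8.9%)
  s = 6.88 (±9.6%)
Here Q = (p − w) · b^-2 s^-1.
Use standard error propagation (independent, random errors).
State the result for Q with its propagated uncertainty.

Let u = p − w = 58.3. δu = √(δp² + δw²) = √(2.99 + 0.177) = 1.78, so δu/u = 0.0305.
Q is then a monomial in u, b, s:
δQ/Q = √((δu/u)² + (-2·δb/b)² + (-1·δs/s)²) = √(0.000930 + 0.0317 + 0.00922) = 0.205
Q = 0.442, so δQ = 0.205 × 0.442 = 0.0904.

0.442 ± 0.0904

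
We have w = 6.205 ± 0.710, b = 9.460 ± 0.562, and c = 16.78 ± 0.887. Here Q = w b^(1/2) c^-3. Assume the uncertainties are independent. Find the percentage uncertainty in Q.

19.8%

Each factor contributes (exponent × relative error)² to (δQ/Q)²:
  (1·δw/w)² = (1×0.114)² = 0.0131;  (½·δb/b)² = (0.5×0.0594)² = 0.000882;  (-3·δc/c)² = (-3×0.0529)² = 0.0251
δQ/Q = √(0.0391) = 0.198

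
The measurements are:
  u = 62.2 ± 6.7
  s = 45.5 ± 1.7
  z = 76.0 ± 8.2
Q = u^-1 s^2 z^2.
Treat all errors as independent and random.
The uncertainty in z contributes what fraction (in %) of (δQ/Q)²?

(δQ/Q)² = (-1·δu/u)² + (2·δs/s)² + (2·δz/z)²
  u term: (-1×0.108)² = 0.0116
  s term: (2×0.0374)² = 0.00558
  z term: (2×0.108)² = 0.0466
Total = 0.0638. Share from z = 0.0466/0.0638 = 0.730.

73.0%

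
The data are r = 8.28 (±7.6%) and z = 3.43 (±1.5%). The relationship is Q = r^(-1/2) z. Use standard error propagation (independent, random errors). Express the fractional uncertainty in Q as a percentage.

Products/powers → add relative errors in quadrature, weighted by exponent:
  (−½·δr/r)² = (-0.5×0.0760)² = 0.00144;  (1·δz/z)² = (1×0.0150)² = 0.000225
δQ/Q = √(0.00167) = 0.0409

4.09%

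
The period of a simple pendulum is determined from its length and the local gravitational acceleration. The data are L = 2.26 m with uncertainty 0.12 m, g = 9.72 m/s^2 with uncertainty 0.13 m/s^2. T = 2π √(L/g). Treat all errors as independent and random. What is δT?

Products/powers → add relative errors in quadrature, weighted by exponent:
  (½·δL/L)² = (0.5×0.0531)² = 0.000705;  (−½·δg/g)² = (-0.5×0.0134)² = 4.47e-05
δT/T = √(0.000750) = 0.0274
T = 3.03 s, so δT = 0.0274 × 3.03 = 0.0829 s.

0.0829 s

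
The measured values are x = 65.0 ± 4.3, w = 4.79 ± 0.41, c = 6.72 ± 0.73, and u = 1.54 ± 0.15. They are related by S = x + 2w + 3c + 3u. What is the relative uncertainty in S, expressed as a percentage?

4.95%

S is a linear combination, so absolute uncertainties add in quadrature:
  (δx)² = 18.5;  (2·δw)² = 0.672;  (3·δc)² = 4.80;  (3·δu)² = 0.202
δS = √(24.2) = 4.92
S = 99.4, so δS/S = 4.92/99.4 = 0.0495.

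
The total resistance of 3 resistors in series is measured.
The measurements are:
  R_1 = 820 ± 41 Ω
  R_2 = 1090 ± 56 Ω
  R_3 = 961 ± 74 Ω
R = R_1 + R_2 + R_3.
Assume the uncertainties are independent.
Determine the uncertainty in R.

101 Ω

Absolute uncertainties add in quadrature for a linear combination:
  (δR_1)² = 1680;  (δR_2)² = 3140;  (δR_3)² = 5480
δR = √(10300) = 101 Ω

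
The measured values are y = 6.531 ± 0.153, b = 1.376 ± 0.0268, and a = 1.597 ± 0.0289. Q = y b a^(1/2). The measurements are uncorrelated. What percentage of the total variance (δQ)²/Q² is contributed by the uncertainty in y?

54.3%

(δQ/Q)² = (1·δy/y)² + (1·δb/b)² + (½·δa/a)²
  y term: (1×0.0234)² = 0.000549
  b term: (1×0.0195)² = 0.000379
  a term: (0.5×0.0181)² = 8.19e-05
Total = 0.00101. Share from y = 0.000549/0.00101 = 0.543.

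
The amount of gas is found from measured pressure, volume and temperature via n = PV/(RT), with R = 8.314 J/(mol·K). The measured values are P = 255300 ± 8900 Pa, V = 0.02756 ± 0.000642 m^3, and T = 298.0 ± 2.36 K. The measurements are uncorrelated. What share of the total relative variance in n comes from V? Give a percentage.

(δn/n)² = (1·δP/P)² + (1·δV/V)² + (-1·δT/T)²
  P term: (1×0.0349)² = 0.00122
  V term: (1×0.0233)² = 0.000543
  T term: (-1×0.00792)² = 6.27e-05
Total = 0.00182. Share from V = 0.000543/0.00182 = 0.298.

29.8%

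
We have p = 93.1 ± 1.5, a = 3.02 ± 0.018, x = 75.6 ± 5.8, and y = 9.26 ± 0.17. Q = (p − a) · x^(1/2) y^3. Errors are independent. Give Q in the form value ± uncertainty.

(6.22 ± 0.430) × 10^5

Let u = p − a = 90.1. δu = √(δp² + δa²) = √(2.25 + 0.000324) = 1.50, so δu/u = 0.0167.
Q is then a monomial in u, x, y:
δQ/Q = √((δu/u)² + (½·δx/x)² + (3·δy/y)²) = √(0.000277 + 0.00147 + 0.00303) = 0.0692
Q = 6.22e+05, so δQ = 0.0692 × 6.22e+05 = 43000.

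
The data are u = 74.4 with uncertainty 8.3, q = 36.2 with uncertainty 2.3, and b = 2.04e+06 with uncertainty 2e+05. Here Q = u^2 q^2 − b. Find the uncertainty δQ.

1.87e+06

Let p = u^2·q^2 = 7.25e+06. δp/p = √((2·δu/u)² + (2·δq/q)²) = √(0.0498 + 0.0161) = 0.257, so δp = 1.86e+06.
Q = p − b: δQ = √(δp² + δb²) = √(3.47e+12 + 4e+10) = 1.87e+06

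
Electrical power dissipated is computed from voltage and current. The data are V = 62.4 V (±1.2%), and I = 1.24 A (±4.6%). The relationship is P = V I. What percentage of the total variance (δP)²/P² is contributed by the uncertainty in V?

6.37%

(δP/P)² = (1·δV/V)² + (1·δI/I)²
  V term: (1×0.0120)² = 0.000144
  I term: (1×0.0460)² = 0.00212
Total = 0.00226. Share from V = 0.000144/0.00226 = 0.0637.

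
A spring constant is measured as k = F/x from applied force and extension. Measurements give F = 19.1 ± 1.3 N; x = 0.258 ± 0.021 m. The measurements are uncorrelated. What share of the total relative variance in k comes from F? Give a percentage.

(δk/k)² = (1·δF/F)² + (-1·δx/x)²
  F term: (1×0.0681)² = 0.00463
  x term: (-1×0.0814)² = 0.00663
Total = 0.0113. Share from F = 0.00463/0.0113 = 0.411.

41.1%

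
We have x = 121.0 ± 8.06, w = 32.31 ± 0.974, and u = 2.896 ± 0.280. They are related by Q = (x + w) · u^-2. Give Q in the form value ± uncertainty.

18.28 ± 3.66

Let h = x + w = 153.3. δh = √(δx² + δw²) = √(65.0 + 0.949) = 8.12, so δh/h = 0.0530.
Q is then a monomial in h, u:
δQ/Q = √((δh/h)² + (-2·δu/u)²) = √(0.00280 + 0.0374) = 0.200
Q = 18.28, so δQ = 0.200 × 18.28 = 3.66.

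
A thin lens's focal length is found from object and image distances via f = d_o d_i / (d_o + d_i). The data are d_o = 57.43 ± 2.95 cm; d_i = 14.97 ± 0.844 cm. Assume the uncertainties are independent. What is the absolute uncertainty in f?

∂f/∂d_o = (d_i/(d_o+d_i))² = 0.0428;  ∂f/∂d_i = (d_o/(d_o+d_i))² = 0.629
δf = √((∂f/∂d_o · δd_o)² + (∂f/∂d_i · δd_i)²) = √(0.0159 + 0.282) = 0.546 cm

0.546 cm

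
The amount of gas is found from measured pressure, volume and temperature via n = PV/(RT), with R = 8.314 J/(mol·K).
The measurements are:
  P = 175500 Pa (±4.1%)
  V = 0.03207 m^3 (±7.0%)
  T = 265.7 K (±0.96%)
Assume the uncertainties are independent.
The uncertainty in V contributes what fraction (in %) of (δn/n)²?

(δn/n)² = (1·δP/P)² + (1·δV/V)² + (-1·δT/T)²
  P term: (1×0.0410)² = 0.00168
  V term: (1×0.0700)² = 0.00490
  T term: (-1×0.00960)² = 9.22e-05
Total = 0.00667. Share from V = 0.00490/0.00667 = 0.734.

73.4%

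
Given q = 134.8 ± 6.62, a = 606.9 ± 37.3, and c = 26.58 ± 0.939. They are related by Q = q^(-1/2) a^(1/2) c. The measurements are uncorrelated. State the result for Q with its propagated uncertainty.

Since Q is a product/quotient, work with relative uncertainties:
  (−½·δq/q)² = (-0.5×0.0491)² = 0.000603;  (½·δa/a)² = (0.5×0.0615)² = 0.000944;  (1·δc/c)² = (1×0.0353)² = 0.00125
δQ/Q = √(0.00280) = 0.0529
Q = 56.40, so δQ = 0.0529 × 56.40 = 2.98.

56.40 ± 2.98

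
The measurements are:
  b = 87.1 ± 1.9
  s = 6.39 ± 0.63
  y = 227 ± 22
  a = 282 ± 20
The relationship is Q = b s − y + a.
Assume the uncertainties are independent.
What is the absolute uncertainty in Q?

Let p = b·s = 557. δp/p = √((1·δb/b)² + (1·δs/s)²) = √(0.000476 + 0.00972) = 0.101, so δp = 56.2.
Q = p − y + a: δQ = √(δp² + δy² + δa²) = √(3160 + 484 + 400) = 63.6

63.6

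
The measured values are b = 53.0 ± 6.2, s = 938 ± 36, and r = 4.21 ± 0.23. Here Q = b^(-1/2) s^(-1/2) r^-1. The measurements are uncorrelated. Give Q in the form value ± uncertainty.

(1.07 ± 0.0877) × 10^-3

Relative error in a monomial: (δQ/Q)² = Σ (nᵢ · δxᵢ/xᵢ)².
  (−½·δb/b)² = (-0.5×0.117)² = 0.00342;  (−½·δs/s)² = (-0.5×0.0384)² = 0.000368;  (-1·δr/r)² = (-1×0.0546)² = 0.00298
δQ/Q = √(0.00677) = 0.0823
Q = 0.00107, so δQ = 0.0823 × 0.00107 = 8.77e-05.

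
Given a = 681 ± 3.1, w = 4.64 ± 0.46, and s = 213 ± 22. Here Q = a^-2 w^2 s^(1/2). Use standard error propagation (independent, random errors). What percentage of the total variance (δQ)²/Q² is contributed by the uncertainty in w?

93.5%

(δQ/Q)² = (-2·δa/a)² + (2·δw/w)² + (½·δs/s)²
  a term: (-2×0.00455)² = 8.29e-05
  w term: (2×0.0991)² = 0.0393
  s term: (0.5×0.103)² = 0.00267
Total = 0.0421. Share from w = 0.0393/0.0421 = 0.935.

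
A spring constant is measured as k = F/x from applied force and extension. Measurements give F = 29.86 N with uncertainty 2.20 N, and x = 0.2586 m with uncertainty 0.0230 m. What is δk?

Each factor contributes (exponent × relative error)² to (δk/k)²:
  (1·δF/F)² = (1×0.0737)² = 0.00543;  (-1·δx/x)² = (-1×0.0889)² = 0.00791
δk/k = √(0.0133) = 0.115
k = 115.5 N/m, so δk = 0.115 × 115.5 = 13.3 N/m.

13.3 N/m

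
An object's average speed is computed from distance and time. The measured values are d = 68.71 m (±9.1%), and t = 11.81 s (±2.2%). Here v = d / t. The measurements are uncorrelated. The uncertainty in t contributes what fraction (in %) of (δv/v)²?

5.52%

(δv/v)² = (1·δd/d)² + (-1·δt/t)²
  d term: (1×0.0910)² = 0.00828
  t term: (-1×0.0220)² = 0.000484
Total = 0.00877. Share from t = 0.000484/0.00877 = 0.0552.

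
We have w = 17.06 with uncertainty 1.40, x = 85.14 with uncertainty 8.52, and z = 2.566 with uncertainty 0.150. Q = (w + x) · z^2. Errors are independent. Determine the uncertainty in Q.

97.1

Let u = w + x = 102.2. δu = √(δw² + δx²) = √(1.96 + 72.6) = 8.63, so δu/u = 0.0845.
Q is then a monomial in u, z:
δQ/Q = √((δu/u)² + (2·δz/z)²) = √(0.00714 + 0.0137) = 0.144
Q = 672.9, so δQ = 0.144 × 672.9 = 97.1.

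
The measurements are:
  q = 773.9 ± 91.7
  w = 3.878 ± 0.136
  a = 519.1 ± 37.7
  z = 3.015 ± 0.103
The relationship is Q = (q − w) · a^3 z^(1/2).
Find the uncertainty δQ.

Let u = q − w = 770.0. δu = √(δq² + δw²) = √(8410 + 0.0185) = 91.7, so δu/u = 0.119.
Q is then a monomial in u, a, z:
δQ/Q = √((δu/u)² + (3·δa/a)² + (½·δz/z)²) = √(0.0142 + 0.0475 + 0.000292) = 0.249
Q = 1.87e+11, so δQ = 0.249 × 1.87e+11 = 4.65e+10.

4.65e+10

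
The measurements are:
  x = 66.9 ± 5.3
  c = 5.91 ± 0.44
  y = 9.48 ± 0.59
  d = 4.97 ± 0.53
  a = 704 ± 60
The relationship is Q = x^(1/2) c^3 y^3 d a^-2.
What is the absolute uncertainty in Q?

Q is a product of powers, so relative uncertainties combine in quadrature:
  (½·δx/x)² = (0.5×0.0792)² = 0.00157;  (3·δc/c)² = (3×0.0745)² = 0.0499;  (3·δy/y)² = (3×0.0622)² = 0.0349;  (1·δd/d)² = (1×0.107)² = 0.0114;  (-2·δa/a)² = (-2×0.0852)² = 0.0291
δQ/Q = √(0.127) = 0.356
Q = 14.4, so δQ = 0.356 × 14.4 = 5.14.

5.14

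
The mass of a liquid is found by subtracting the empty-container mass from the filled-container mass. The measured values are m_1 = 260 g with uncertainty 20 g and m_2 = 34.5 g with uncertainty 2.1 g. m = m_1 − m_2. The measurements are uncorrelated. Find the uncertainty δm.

For a sum/difference, combine absolute errors in quadrature:
  (δm_1)² = 400;  (δm_2)² = 4.41
δm = √(404) = 20.1 g

20.1 g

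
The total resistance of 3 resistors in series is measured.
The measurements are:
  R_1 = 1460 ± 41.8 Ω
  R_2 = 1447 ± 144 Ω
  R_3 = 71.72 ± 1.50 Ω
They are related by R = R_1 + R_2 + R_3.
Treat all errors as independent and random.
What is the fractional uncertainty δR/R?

R is a linear combination, so absolute uncertainties add in quadrature:
  (δR_1)² = 1750;  (δR_2)² = 20700;  (δR_3)² = 2.25
δR = √(22500) = 150 Ω
R = 2979 Ω, so δR/R = 150/2979 = 0.0503.

0.0503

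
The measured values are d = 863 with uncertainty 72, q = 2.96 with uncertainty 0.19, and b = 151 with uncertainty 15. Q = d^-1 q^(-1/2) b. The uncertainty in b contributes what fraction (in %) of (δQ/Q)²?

(δQ/Q)² = (-1·δd/d)² + (−½·δq/q)² + (1·δb/b)²
  d term: (-1×0.0834)² = 0.00696
  q term: (-0.5×0.0642)² = 0.00103
  b term: (1×0.0993)² = 0.00987
Total = 0.0179. Share from b = 0.00987/0.0179 = 0.553.

55.3%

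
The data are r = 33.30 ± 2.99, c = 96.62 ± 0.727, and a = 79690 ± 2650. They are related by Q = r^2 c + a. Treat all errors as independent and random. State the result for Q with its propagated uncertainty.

186800 ± 19400

Let p = r^2·c = 107100. δp/p = √((2·δr/r)² + (1·δc/c)²) = √(0.0322 + 5.66e-05) = 0.180, so δp = 19300.
Q = p + a: δQ = √(δp² + δa²) = √(3.71e+08 + 7.02e+06) = 19400
Q = 186800.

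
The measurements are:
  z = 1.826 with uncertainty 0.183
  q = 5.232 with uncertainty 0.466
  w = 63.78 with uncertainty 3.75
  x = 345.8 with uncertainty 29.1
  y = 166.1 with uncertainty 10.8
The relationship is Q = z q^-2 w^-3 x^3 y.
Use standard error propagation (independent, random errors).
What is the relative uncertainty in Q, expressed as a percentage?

Q is a product of powers, so relative uncertainties combine in quadrature:
  (1·δz/z)² = (1×0.100)² = 0.0100;  (-2·δq/q)² = (-2×0.0891)² = 0.0317;  (-3·δw/w)² = (-3×0.0588)² = 0.0311;  (3·δx/x)² = (3×0.0842)² = 0.0637;  (1·δy/y)² = (1×0.0650)² = 0.00423
δQ/Q = √(0.141) = 0.375

37.5%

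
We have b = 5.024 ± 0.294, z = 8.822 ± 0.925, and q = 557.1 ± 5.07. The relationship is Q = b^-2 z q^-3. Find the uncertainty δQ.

For a monomial Q ∝ b^-2, z, q^-3, fractional errors add in quadrature:
  (-2·δb/b)² = (-2×0.0585)² = 0.0137;  (1·δz/z)² = (1×0.105)² = 0.0110;  (-3·δq/q)² = (-3×0.00910)² = 0.000745
δQ/Q = √(0.0254) = 0.159
Q = 2.021e-09, so δQ = 0.159 × 2.021e-09 = 3.22e-10.

3.22e-10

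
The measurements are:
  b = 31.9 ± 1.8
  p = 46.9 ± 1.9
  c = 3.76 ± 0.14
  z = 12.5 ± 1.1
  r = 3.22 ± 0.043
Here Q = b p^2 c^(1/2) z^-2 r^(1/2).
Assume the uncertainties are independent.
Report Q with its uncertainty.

Relative error in a monomial: (δQ/Q)² = Σ (nᵢ · δxᵢ/xᵢ)².
  (1·δb/b)² = (1×0.0564)² = 0.00318;  (2·δp/p)² = (2×0.0405)² = 0.00656;  (½·δc/c)² = (0.5×0.0372)² = 0.000347;  (-2·δz/z)² = (-2×0.0880)² = 0.0310;  (½·δr/r)² = (0.5×0.0134)² = 4.46e-05
δQ/Q = √(0.0411) = 0.203
Q = 1560, so δQ = 0.203 × 1560 = 317.

1560 ± 317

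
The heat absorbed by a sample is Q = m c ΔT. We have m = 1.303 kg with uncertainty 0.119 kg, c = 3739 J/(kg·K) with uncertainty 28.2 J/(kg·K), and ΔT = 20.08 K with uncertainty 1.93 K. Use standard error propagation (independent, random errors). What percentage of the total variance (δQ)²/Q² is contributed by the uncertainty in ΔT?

52.4%

(δQ/Q)² = (1·δm/m)² + (1·δc/c)² + (1·δΔT/ΔT)²
  m term: (1×0.0913)² = 0.00834
  c term: (1×0.00754)² = 5.69e-05
  ΔT term: (1×0.0961)² = 0.00924
Total = 0.0176. Share from ΔT = 0.00924/0.0176 = 0.524.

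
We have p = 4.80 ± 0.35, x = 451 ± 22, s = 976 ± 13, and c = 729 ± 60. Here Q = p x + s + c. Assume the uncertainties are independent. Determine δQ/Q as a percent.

Let w = p·x = 2160. δw/w = √((1·δp/p)² + (1·δx/x)²) = √(0.00532 + 0.00238) = 0.0877, so δw = 190.
Q = w + s + c: δQ = √(δw² + δs² + δc²) = √(36100 + 169 + 3600) = 200
Q = 3870, so δQ/Q = 200/3870 = 0.0516.

5.16%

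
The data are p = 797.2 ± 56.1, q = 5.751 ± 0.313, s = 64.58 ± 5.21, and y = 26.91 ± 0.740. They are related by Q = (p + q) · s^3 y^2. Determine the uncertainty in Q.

4.04e+10

Let u = p + q = 803.0. δu = √(δp² + δq²) = √(3150 + 0.0980) = 56.1, so δu/u = 0.0699.
Q is then a monomial in u, s, y:
δQ/Q = √((δu/u)² + (3·δs/s)² + (2·δy/y)²) = √(0.00488 + 0.0586 + 0.00302) = 0.258
Q = 1.566e+11, so δQ = 0.258 × 1.566e+11 = 4.04e+10.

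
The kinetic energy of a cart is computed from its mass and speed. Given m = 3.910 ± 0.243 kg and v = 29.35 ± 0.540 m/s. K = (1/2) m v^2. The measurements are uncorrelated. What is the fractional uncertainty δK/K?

Each factor contributes (exponent × relative error)² to (δK/K)²:
  (1·δm/m)² = (1×0.0621)² = 0.00386;  (2·δv/v)² = (2×0.0184)² = 0.00135
δK/K = √(0.00522) = 0.0722

0.0722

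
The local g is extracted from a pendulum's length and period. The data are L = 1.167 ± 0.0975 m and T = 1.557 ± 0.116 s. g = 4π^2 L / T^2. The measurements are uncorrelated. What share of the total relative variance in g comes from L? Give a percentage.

23.9%

(δg/g)² = (1·δL/L)² + (-2·δT/T)²
  L term: (1×0.0835)² = 0.00698
  T term: (-2×0.0745)² = 0.0222
Total = 0.0292. Share from L = 0.00698/0.0292 = 0.239.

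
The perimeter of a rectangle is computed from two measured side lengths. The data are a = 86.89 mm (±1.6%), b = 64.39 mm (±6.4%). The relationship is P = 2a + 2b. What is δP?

8.70 mm

Sums and differences: (δP)² = Σ (cᵢ δxᵢ)².
  (2·δa)² = 7.73;  (2·δb)² = 67.9
δP = √(75.7) = 8.70 mm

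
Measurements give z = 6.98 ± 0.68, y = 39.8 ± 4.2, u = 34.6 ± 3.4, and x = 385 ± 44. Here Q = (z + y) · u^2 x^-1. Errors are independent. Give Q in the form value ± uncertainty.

Let w = z + y = 46.8. δw = √(δz² + δy²) = √(0.462 + 17.6) = 4.25, so δw/w = 0.0910.
Q is then a monomial in w, u, x:
δQ/Q = √((δw/w)² + (2·δu/u)² + (-1·δx/x)²) = √(0.00827 + 0.0386 + 0.0131) = 0.245
Q = 145, so δQ = 0.245 × 145 = 35.6.

145 ± 35.6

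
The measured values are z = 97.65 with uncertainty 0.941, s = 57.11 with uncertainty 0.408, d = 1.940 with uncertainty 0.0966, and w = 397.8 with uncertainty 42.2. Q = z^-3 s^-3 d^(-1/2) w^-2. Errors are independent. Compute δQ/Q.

0.217

Relative error in a monomial: (δQ/Q)² = Σ (nᵢ · δxᵢ/xᵢ)².
  (-3·δz/z)² = (-3×0.00964)² = 0.000836;  (-3·δs/s)² = (-3×0.00714)² = 0.000459;  (−½·δd/d)² = (-0.5×0.0498)² = 0.000620;  (-2·δw/w)² = (-2×0.106)² = 0.0450
δQ/Q = √(0.0469) = 0.217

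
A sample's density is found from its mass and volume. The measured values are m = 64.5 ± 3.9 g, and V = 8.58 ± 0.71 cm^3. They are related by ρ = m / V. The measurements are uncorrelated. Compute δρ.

Relative error in a monomial: (δρ/ρ)² = Σ (nᵢ · δxᵢ/xᵢ)².
  (1·δm/m)² = (1×0.0605)² = 0.00366;  (-1·δV/V)² = (-1×0.0828)² = 0.00685
δρ/ρ = √(0.0105) = 0.102
ρ = 7.52 g/cm^3, so δρ = 0.102 × 7.52 = 0.770 g/cm^3.

0.770 g/cm^3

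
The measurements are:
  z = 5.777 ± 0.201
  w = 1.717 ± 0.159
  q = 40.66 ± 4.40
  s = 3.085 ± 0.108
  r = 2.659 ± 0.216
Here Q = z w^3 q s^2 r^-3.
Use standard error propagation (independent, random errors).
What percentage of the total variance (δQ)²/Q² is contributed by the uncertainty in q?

(δQ/Q)² = (1·δz/z)² + (3·δw/w)² + (1·δq/q)² + (2·δs/s)² + (-3·δr/r)²
  z term: (1×0.0348)² = 0.00121
  w term: (3×0.0926)² = 0.0772
  q term: (1×0.108)² = 0.0117
  s term: (2×0.0350)² = 0.00490
  r term: (-3×0.0812)² = 0.0594
Total = 0.154. Share from q = 0.0117/0.154 = 0.0758.

7.58%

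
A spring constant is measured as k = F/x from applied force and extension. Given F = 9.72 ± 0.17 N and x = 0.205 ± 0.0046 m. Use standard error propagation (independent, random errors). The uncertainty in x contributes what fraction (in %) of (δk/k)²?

62.2%

(δk/k)² = (1·δF/F)² + (-1·δx/x)²
  F term: (1×0.0175)² = 0.000306
  x term: (-1×0.0224)² = 0.000504
Total = 0.000809. Share from x = 0.000504/0.000809 = 0.622.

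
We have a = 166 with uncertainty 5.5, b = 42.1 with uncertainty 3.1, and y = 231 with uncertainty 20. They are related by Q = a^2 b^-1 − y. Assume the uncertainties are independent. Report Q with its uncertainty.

424 ± 67.9

Let p = a^2·b^-1 = 655. δp/p = √((2·δa/a)² + (-1·δb/b)²) = √(0.00439 + 0.00542) = 0.0991, so δp = 64.8.
Q = p − y: δQ = √(δp² + δy²) = √(4200 + 400) = 67.9
Q = 424.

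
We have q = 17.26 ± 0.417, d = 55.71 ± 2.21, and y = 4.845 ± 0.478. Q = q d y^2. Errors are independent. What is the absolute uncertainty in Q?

4580

Since Q is a product/quotient, work with relative uncertainties:
  (1·δq/q)² = (1×0.0242)² = 0.000584;  (1·δd/d)² = (1×0.0397)² = 0.00157;  (2·δy/y)² = (2×0.0987)² = 0.0389
δQ/Q = √(0.0411) = 0.203
Q = 22570, so δQ = 0.203 × 22570 = 4580.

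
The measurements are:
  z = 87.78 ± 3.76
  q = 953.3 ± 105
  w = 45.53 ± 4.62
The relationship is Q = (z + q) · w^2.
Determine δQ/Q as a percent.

Let u = z + q = 1041. δu = √(δz² + δq²) = √(14.1 + 11000) = 105, so δu/u = 0.101.
Q is then a monomial in u, w:
δQ/Q = √((δu/u)² + (2·δw/w)²) = √(0.0102 + 0.0412) = 0.227

22.7%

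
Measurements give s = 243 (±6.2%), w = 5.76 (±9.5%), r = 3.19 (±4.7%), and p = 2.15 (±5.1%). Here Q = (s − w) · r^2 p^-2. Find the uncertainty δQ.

79.7

Let u = s − w = 237. δu = √(δs² + δw²) = √(227 + 0.299) = 15.1, so δu/u = 0.0635.
Q is then a monomial in u, r, p:
δQ/Q = √((δu/u)² + (2·δr/r)² + (-2·δp/p)²) = √(0.00404 + 0.00884 + 0.0104) = 0.153
Q = 522, so δQ = 0.153 × 522 = 79.7.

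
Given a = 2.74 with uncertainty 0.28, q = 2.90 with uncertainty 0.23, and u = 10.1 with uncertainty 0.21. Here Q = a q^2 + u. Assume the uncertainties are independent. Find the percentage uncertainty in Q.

13.1%

Let p = a·q^2 = 23.0. δp/p = √((1·δa/a)² + (2·δq/q)²) = √(0.0104 + 0.0252) = 0.189, so δp = 4.35.
Q = p + u: δQ = √(δp² + δu²) = √(18.9 + 0.0441) = 4.35
Q = 33.1, so δQ/Q = 4.35/33.1 = 0.131.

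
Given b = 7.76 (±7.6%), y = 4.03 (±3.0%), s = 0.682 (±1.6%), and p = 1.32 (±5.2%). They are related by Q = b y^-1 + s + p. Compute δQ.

0.172

Let w = b·y^-1 = 1.93. δw/w = √((1·δb/b)² + (-1·δy/y)²) = √(0.00578 + 0.000900) = 0.0817, so δw = 0.157.
Q = w + s + p: δQ = √(δw² + δs² + δp²) = √(0.0248 + 0.000119 + 0.00471) = 0.172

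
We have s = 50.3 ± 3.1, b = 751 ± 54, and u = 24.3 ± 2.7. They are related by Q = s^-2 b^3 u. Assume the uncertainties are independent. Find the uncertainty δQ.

1.11e+06

Each factor contributes (exponent × relative error)² to (δQ/Q)²:
  (-2·δs/s)² = (-2×0.0616)² = 0.0152;  (3·δb/b)² = (3×0.0719)² = 0.0465;  (1·δu/u)² = (1×0.111)² = 0.0123
δQ/Q = √(0.0741) = 0.272
Q = 4.07e+06, so δQ = 0.272 × 4.07e+06 = 1.11e+06.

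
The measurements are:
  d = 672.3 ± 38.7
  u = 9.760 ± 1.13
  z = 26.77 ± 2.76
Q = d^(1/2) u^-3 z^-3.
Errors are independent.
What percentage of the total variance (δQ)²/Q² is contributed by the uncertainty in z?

44.1%

(δQ/Q)² = (½·δd/d)² + (-3·δu/u)² + (-3·δz/z)²
  d term: (0.5×0.0576)² = 0.000828
  u term: (-3×0.116)² = 0.121
  z term: (-3×0.103)² = 0.0957
Total = 0.217. Share from z = 0.0957/0.217 = 0.441.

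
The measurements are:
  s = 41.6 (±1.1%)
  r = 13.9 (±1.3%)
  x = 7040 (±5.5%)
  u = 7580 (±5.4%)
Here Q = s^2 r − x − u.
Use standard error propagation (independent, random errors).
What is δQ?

834

Let p = s^2·r = 24100. δp/p = √((2·δs/s)² + (1·δr/r)²) = √(0.000484 + 0.000169) = 0.0256, so δp = 615.
Q = p − x − u: δQ = √(δp² + δx² + δu²) = √(3.78e+05 + 1.5e+05 + 1.68e+05) = 834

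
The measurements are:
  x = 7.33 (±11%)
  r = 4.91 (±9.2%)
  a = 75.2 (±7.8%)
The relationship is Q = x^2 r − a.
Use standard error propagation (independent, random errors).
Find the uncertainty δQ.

Let p = x^2·r = 264. δp/p = √((2·δx/x)² + (1·δr/r)²) = √(0.0484 + 0.00846) = 0.238, so δp = 62.9.
Q = p − a: δQ = √(δp² + δa²) = √(3960 + 34.4) = 63.2

63.2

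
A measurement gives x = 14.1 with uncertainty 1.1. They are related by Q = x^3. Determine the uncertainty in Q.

Q ∝ x^3, so δQ/Q = |3| · δx/x = 3 × 0.0780 = 0.234.
Q = 2800, so δQ = 0.234 × 2800 = 656.

656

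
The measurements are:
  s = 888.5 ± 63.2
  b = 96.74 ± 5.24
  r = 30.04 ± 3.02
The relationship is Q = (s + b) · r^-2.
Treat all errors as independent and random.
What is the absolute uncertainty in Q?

0.230

Let u = s + b = 985.2. δu = √(δs² + δb²) = √(3990 + 27.5) = 63.4, so δu/u = 0.0644.
Q is then a monomial in u, r:
δQ/Q = √((δu/u)² + (-2·δr/r)²) = √(0.00414 + 0.0404) = 0.211
Q = 1.092, so δQ = 0.211 × 1.092 = 0.230.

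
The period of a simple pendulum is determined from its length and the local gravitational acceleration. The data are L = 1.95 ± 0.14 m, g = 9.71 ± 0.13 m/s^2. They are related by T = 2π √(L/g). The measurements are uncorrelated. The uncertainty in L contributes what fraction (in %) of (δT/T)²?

96.6%

(δT/T)² = (½·δL/L)² + (−½·δg/g)²
  L term: (0.5×0.0718)² = 0.00129
  g term: (-0.5×0.0134)² = 4.48e-05
Total = 0.00133. Share from L = 0.00129/0.00133 = 0.966.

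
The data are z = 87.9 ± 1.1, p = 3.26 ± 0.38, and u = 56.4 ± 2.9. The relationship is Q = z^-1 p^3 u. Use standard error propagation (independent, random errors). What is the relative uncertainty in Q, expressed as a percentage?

35.4%

Since Q is a product/quotient, work with relative uncertainties:
  (-1·δz/z)² = (-1×0.0125)² = 0.000157;  (3·δp/p)² = (3×0.117)² = 0.122;  (1·δu/u)² = (1×0.0514)² = 0.00264
δQ/Q = √(0.125) = 0.354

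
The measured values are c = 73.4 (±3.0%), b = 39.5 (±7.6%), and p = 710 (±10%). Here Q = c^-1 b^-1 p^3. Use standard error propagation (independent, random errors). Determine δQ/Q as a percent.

31.1%

Q is a product of powers, so relative uncertainties combine in quadrature:
  (-1·δc/c)² = (-1×0.0300)² = 0.000900;  (-1·δb/b)² = (-1×0.0760)² = 0.00578;  (3·δp/p)² = (3×0.100)² = 0.0900
δQ/Q = √(0.0967) = 0.311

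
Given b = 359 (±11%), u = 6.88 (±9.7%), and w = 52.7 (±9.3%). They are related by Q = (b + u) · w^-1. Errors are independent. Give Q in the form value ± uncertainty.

Let h = b + u = 366. δh = √(δb² + δu²) = √(1560 + 0.445) = 39.5, so δh/h = 0.108.
Q is then a monomial in h, w:
δQ/Q = √((δh/h)² + (-1·δw/w)²) = √(0.0117 + 0.00865) = 0.142
Q = 6.94, so δQ = 0.142 × 6.94 = 0.989.

6.94 ± 0.989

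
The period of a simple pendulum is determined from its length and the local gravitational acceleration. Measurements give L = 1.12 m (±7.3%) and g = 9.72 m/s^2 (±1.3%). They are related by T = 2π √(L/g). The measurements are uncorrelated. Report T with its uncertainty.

2.13 ± 0.0791 s

T is a product of powers, so relative uncertainties combine in quadrature:
  (½·δL/L)² = (0.5×0.0730)² = 0.00133;  (−½·δg/g)² = (-0.5×0.0130)² = 4.23e-05
δT/T = √(0.00137) = 0.0371
T = 2.13 s, so δT = 0.0371 × 2.13 = 0.0791 s.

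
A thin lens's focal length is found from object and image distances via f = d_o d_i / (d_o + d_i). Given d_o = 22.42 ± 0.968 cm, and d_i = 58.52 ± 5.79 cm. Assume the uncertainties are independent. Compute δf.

∂f/∂d_o = (d_i/(d_o+d_i))² = 0.523;  ∂f/∂d_i = (d_o/(d_o+d_i))² = 0.0767
δf = √((∂f/∂d_o · δd_o)² + (∂f/∂d_i · δd_i)²) = √(0.256 + 0.197) = 0.673 cm

0.673 cm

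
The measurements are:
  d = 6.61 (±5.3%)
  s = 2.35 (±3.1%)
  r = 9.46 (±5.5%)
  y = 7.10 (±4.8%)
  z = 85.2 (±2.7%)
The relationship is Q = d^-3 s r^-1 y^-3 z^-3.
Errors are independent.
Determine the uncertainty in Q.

Since Q is a product/quotient, work with relative uncertainties:
  (-3·δd/d)² = (-3×0.0530)² = 0.0253;  (1·δs/s)² = (1×0.0310)² = 0.000961;  (-1·δr/r)² = (-1×0.0550)² = 0.00303;  (-3·δy/y)² = (-3×0.0480)² = 0.0207;  (-3·δz/z)² = (-3×0.0270)² = 0.00656
δQ/Q = √(0.0566) = 0.238
Q = 3.89e-12, so δQ = 0.238 × 3.89e-12 = 9.24e-13.

9.24e-13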